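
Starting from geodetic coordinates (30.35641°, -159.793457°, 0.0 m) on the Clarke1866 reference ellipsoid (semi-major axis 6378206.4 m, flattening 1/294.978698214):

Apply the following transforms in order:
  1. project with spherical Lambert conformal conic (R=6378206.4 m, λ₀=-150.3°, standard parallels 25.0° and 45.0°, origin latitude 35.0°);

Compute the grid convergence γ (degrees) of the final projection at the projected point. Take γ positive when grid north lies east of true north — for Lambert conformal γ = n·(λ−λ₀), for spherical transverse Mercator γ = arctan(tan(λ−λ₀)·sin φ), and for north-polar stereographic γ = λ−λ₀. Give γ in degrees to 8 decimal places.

start: φ=30.356410°, λ=-159.793457°, h=0.000 m
→ into lcc (λ₀=-150.3°): φ=30.35641000°, λ−λ₀=-9.49345700°
convergence γ = -5.47330952°

-5.47330952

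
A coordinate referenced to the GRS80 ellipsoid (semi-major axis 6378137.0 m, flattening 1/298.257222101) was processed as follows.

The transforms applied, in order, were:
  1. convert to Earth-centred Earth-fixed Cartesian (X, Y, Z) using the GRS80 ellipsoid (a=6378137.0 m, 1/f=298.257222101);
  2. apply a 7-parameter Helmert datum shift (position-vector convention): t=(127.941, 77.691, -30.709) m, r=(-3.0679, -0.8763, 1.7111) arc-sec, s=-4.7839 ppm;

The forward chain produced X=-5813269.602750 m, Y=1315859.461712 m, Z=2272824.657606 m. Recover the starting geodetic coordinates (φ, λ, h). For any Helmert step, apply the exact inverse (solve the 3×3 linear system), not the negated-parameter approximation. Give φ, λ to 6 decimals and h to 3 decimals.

start: X=-5813269.6028, Y=1315859.4617, Z=2272824.6576 m
→ Helmert⁻¹: X=-5813404.7829, Y=1315802.4849, Z=2272910.5083
→ geod (Bowring, a=6378137.000): φ=21.00180900°, λ=167.24659400°, h=3706.7960 m

φ=21.001809°, λ=167.246594°, h=3706.796 m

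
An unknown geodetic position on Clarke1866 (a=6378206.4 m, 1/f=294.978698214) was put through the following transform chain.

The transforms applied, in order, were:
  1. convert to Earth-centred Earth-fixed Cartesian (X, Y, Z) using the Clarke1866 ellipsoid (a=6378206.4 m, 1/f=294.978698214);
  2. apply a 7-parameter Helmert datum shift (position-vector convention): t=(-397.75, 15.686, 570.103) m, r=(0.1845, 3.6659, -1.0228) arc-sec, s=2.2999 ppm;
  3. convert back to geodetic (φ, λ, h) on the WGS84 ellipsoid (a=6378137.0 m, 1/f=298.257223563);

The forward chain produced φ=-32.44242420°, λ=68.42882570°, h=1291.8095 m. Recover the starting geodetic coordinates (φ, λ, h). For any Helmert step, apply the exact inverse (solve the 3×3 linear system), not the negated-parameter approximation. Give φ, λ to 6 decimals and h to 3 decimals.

φ=-32.447737°, λ=68.424506°, h=1692.918 m

start: φ=-32.442424°, λ=68.428826°, h=1291.810 m
→ ECEF (a=6378137.000, f=1/298.257223563): X=1981298.3873, Y=5011553.4459, Z=-3402629.4920
→ Helmert⁻¹: X=1981727.2127, Y=5011533.0166, Z=-3403161.0299
→ geod (Bowring, a=6378206.400): φ=-32.44773700°, λ=68.42450600°, h=1692.9180 m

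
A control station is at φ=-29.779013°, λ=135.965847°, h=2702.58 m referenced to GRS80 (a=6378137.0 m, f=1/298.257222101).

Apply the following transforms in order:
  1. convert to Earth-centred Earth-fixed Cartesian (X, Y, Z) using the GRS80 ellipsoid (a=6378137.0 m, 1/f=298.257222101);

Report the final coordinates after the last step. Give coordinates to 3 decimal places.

X=-3984867.758 m, Y=3852735.122 m, Z=-3150477.796 m

start: φ=-29.779013°, λ=135.965847°, h=2702.580 m
→ ECEF (a=6378137.000, f=1/298.257222101): X=-3984867.7576, Y=3852735.1222, Z=-3150477.7963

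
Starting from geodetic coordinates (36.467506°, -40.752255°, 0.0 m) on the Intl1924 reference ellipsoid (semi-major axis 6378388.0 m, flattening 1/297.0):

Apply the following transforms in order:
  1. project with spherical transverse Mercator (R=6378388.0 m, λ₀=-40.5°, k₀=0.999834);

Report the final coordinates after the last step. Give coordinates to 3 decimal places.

start: φ=36.467506°, λ=-40.752255°, h=0.000 m
→ tm (R=6378388.0, λ₀=-40.5°): E=-22579.6531, N=4059059.5870

E=-22579.653 m, N=4059059.587 m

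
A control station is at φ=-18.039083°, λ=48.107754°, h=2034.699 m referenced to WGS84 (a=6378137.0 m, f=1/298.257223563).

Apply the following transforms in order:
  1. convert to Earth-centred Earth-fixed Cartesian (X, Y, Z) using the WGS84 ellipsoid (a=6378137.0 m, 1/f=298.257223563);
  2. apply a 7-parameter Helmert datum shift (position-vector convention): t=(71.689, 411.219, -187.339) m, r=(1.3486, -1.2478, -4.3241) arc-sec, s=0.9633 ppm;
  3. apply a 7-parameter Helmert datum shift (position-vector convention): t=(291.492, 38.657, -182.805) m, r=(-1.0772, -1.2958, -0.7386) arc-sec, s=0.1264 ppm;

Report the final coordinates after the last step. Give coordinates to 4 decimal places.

start: φ=-18.039083°, λ=48.107754°, h=2034.699 m
→ ECEF (a=6378137.000, f=1/298.257223563): X=4052133.9509, Y=4517406.8406, Z=-1963128.1082
→ Helmert 7p (PV): X=4052316.1215, Y=4517750.2983, Z=-1963263.2891
→ Helmert 7p (PV): X=4052636.6367, Y=4517764.7627, Z=-1963444.4783

X=4052636.6367 m, Y=4517764.7627 m, Z=-1963444.4783 m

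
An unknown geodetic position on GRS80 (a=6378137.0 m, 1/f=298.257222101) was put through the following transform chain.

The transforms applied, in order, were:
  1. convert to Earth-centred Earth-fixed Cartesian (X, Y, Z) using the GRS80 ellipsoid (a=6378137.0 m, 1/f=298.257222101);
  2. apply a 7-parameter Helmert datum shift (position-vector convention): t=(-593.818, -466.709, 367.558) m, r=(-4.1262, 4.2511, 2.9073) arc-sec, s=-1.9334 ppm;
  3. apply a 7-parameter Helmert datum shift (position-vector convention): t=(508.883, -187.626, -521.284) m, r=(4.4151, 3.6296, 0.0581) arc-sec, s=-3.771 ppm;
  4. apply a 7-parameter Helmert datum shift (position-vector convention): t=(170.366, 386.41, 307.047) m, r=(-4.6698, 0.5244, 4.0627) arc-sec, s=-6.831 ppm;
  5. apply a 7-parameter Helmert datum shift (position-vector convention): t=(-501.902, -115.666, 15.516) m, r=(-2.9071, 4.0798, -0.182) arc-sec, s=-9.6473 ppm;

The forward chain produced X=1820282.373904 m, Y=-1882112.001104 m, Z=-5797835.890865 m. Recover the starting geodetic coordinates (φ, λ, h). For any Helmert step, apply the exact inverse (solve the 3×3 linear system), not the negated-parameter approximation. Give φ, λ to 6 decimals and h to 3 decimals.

start: X=1820282.3739, Y=-1882112.0011, Z=-5797835.8909 m
→ Helmert⁻¹: X=1820918.1814, Y=-1881931.1691, Z=-5797897.8483
→ Helmert⁻¹: X=1820737.9208, Y=-1882235.0274, Z=-5798282.4876
→ Helmert⁻¹: X=1820337.3929, Y=-1882179.1114, Z=-5797710.7469
→ Helmert⁻¹: X=1821027.7082, Y=-1881625.7207, Z=-5798089.6244
→ geod (Bowring, a=6378137.000): φ=-65.83921000°, λ=-45.93762500°, h=1597.3890 m

φ=-65.839210°, λ=-45.937625°, h=1597.389 m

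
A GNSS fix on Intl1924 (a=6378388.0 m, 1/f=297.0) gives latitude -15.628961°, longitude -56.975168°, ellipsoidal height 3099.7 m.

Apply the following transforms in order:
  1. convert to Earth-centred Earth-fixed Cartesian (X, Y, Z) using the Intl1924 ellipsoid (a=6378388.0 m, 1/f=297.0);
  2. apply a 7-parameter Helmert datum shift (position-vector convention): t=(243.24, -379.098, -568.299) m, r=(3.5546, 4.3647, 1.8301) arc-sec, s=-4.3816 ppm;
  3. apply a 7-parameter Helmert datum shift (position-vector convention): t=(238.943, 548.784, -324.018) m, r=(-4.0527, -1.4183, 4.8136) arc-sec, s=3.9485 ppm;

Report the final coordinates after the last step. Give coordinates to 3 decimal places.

start: φ=-15.628961°, λ=-56.975168°, h=3099.700 m
→ ECEF (a=6378388.000, f=1/297.0): X=3350152.4770, Y=-5153890.8739, Z=-1708079.5598
→ Helmert 7p (PV): X=3350390.6221, Y=-5154188.2297, Z=-1708800.0834
→ Helmert 7p (PV): X=3350774.8278, Y=-5153615.1834, Z=-1709006.5407

X=3350774.828 m, Y=-5153615.183 m, Z=-1709006.541 m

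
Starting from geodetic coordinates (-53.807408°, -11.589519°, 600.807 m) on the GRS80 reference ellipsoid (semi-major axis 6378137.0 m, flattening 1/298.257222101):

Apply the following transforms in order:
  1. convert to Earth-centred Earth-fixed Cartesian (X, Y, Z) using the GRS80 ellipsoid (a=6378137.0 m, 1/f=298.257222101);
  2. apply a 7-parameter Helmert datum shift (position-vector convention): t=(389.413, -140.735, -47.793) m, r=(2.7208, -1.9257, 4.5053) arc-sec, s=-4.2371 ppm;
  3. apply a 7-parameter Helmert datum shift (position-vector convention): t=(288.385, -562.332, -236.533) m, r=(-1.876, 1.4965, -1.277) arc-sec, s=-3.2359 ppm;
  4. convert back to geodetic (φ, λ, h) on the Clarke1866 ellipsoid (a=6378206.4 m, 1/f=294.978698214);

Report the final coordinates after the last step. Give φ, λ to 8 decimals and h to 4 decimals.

start: φ=-53.807408°, λ=-11.589519°, h=600.807 m
→ ECEF (a=6378137.000, f=1/298.257222101): X=3697928.4044, Y=-758370.7564, Z=-5124599.7541
→ Helmert 7p (PV): X=3698366.5568, Y=-758359.9099, Z=-5124601.3132
→ Helmert 7p (PV): X=3698601.0991, Y=-758989.2933, Z=-5124841.1986
→ geod (Bowring, a=6378206.400): φ=-53.80504946°, λ=-11.59666312°, h=1343.5631 m

φ=-53.80504946°, λ=-11.59666312°, h=1343.5631 m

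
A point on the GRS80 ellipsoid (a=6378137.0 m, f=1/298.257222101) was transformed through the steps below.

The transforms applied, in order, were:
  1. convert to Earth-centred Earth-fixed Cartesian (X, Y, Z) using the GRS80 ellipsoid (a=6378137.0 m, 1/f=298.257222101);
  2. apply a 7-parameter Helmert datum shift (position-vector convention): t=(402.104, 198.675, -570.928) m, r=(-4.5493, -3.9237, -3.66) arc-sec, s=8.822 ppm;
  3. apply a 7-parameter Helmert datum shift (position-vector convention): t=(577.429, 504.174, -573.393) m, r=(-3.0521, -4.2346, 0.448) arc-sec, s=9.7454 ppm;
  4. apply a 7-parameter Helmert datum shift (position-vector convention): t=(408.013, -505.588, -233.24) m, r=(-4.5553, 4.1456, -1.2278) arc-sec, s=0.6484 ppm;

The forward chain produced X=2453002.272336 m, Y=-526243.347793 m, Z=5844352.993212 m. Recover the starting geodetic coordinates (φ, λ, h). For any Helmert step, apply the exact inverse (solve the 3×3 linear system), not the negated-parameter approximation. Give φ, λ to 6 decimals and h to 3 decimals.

start: X=2453002.2723, Y=-526243.3478, Z=5844352.9932 m
→ Helmert⁻¹: X=2452478.3315, Y=-525851.8972, Z=5844620.1213
→ Helmert⁻¹: X=2451995.8636, Y=-526442.7570, Z=5845078.4220
→ Helmert⁻¹: X=2451692.6756, Y=-526722.2098, Z=5845539.5253
→ geod (Bowring, a=6378137.000): φ=66.92060500°, λ=-12.12513000°, h=642.9080 m

φ=66.920605°, λ=-12.125130°, h=642.908 m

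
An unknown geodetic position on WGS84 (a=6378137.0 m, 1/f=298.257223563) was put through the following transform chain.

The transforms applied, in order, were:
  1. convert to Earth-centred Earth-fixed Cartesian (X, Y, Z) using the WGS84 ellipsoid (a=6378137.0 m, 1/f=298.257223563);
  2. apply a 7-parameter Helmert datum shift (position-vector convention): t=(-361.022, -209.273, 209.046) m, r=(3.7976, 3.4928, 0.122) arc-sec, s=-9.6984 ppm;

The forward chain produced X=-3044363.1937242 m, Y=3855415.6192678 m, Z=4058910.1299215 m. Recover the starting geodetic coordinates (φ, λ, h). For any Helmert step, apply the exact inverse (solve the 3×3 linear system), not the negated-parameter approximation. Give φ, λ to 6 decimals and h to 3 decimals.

start: X=-3044363.1937, Y=3855415.6193, Z=4058910.1299 m
→ Helmert⁻¹: X=-3044098.1403, Y=3855738.8109, Z=4058617.9107
→ geod (Bowring, a=6378137.000): φ=39.75155100°, λ=128.29102200°, h=2819.1050 m

φ=39.751551°, λ=128.291022°, h=2819.105 m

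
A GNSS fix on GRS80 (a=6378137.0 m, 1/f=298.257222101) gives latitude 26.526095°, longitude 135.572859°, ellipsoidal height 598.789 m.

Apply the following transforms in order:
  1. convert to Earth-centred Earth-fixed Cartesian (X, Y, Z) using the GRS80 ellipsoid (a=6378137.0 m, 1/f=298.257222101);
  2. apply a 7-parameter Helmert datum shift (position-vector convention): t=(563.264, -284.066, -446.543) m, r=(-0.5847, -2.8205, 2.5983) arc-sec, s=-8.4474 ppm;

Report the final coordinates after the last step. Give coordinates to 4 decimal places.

start: φ=26.526095°, λ=135.572859°, h=598.789 m
→ ECEF (a=6378137.000, f=1/298.257222101): X=-4078507.8526, Y=3997756.4447, Z=2831599.4580
→ Helmert 7p (PV): X=-4077999.2142, Y=3997395.2586, Z=2831061.8932

X=-4077999.2142 m, Y=3997395.2586 m, Z=2831061.8932 m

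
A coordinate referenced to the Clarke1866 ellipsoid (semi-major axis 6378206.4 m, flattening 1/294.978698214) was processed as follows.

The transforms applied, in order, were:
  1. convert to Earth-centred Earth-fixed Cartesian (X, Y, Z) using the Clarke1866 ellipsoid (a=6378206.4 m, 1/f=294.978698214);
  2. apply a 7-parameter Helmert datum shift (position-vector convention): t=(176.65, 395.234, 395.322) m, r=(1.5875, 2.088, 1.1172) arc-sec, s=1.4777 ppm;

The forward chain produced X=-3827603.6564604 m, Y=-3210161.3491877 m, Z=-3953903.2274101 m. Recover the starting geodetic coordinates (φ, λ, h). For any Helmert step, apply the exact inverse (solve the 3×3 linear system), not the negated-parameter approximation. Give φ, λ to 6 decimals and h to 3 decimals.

start: X=-3827603.6565, Y=-3210161.3492, Z=-3953903.2274 m
→ Helmert⁻¹: X=-3827752.0106, Y=-3210561.5405, Z=-3954306.7443
→ geod (Bowring, a=6378206.400): φ=-38.55123600°, λ=-140.01145400°, h=1641.9340 m

φ=-38.551236°, λ=-140.011454°, h=1641.934 m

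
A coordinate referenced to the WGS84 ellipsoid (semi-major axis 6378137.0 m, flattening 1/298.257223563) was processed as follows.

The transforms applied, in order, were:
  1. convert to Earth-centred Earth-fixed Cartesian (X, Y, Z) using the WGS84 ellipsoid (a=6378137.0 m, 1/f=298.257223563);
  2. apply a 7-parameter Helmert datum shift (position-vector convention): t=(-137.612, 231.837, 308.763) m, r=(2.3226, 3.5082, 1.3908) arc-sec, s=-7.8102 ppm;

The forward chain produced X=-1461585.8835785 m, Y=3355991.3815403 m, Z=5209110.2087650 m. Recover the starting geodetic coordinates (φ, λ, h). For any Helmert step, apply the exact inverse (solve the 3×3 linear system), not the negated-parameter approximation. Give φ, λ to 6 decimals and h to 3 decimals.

φ=55.084364°, λ=113.533859°, h=2457.001 m

start: X=-1461585.8836, Y=3355991.3815, Z=5209110.2088 m
→ Helmert⁻¹: X=-1461525.6502, Y=3355854.2610, Z=5208779.4820
→ geod (Bowring, a=6378137.000): φ=55.08436400°, λ=113.53385900°, h=2457.0010 m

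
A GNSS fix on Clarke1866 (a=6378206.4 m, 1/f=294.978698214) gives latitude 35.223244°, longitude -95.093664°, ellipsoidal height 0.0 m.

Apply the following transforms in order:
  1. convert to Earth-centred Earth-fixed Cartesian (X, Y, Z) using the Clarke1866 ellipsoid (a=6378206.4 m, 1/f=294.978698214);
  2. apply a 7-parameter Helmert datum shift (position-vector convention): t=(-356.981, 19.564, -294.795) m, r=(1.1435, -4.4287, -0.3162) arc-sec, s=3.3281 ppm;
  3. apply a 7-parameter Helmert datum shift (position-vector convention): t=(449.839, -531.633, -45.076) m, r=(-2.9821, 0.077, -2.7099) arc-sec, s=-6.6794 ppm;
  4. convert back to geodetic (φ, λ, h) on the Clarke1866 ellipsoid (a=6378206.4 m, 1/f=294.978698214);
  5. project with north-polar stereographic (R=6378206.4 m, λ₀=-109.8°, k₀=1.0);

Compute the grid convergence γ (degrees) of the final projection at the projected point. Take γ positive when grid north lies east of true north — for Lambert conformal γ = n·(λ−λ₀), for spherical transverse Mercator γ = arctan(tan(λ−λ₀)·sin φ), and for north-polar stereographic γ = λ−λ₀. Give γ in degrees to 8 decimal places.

start: φ=35.223244°, λ=-95.093664°, h=0.000 m
→ ECEF (a=6378206.400, f=1/294.978698214): X=-463125.0081, Y=-5195703.0168, Z=3657938.8902
→ Helmert 7p (PV): X=-463570.0350, Y=-5195720.3137, Z=3657617.5211
→ Helmert 7p (PV): X=-463183.9950, Y=-5196158.2720, Z=3657623.3048
→ geod (Bowring, a=6378206.400): φ=35.21853569°, λ=-95.09386537°, h=192.7158 m
→ into stereo (λ₀=-109.8°): φ=35.21853569°, λ−λ₀=14.70613463°
convergence γ = 14.70613463°

14.70613463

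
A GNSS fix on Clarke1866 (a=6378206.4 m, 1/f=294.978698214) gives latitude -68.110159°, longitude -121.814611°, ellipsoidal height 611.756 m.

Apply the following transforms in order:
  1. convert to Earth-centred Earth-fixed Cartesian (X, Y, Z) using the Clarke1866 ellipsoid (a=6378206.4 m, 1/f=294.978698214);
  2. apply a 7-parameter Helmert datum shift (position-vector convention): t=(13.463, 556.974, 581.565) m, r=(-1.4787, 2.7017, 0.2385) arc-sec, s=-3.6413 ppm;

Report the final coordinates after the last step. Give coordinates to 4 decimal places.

X=-1257432.5321 m, Y=-2026264.5131 m, Z=-5895431.2560 m

start: φ=-68.110159°, λ=-121.814611°, h=611.756 m
→ ECEF (a=6378206.400, f=1/294.978698214): X=-1257375.6895, Y=-2026785.1450, Z=-5896065.2895
→ Helmert 7p (PV): X=-1257432.5321, Y=-2026264.5131, Z=-5895431.2560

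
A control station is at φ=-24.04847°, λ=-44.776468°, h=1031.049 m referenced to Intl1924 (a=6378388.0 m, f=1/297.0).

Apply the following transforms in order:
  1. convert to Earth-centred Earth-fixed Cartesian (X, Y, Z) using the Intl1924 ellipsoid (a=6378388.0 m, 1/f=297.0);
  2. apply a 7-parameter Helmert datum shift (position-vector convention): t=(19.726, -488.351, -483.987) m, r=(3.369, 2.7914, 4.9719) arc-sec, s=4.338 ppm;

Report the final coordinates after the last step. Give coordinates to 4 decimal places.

X=4137837.9014 m, Y=-4105940.0820 m, Z=-2584259.4065 m

start: φ=-24.048470°, λ=-44.776468°, h=1031.049 m
→ ECEF (a=6378388.000, f=1/297.0): X=4137736.2276, Y=-4105575.8591, Z=-2583641.1569
→ Helmert 7p (PV): X=4137837.9014, Y=-4105940.0820, Z=-2584259.4065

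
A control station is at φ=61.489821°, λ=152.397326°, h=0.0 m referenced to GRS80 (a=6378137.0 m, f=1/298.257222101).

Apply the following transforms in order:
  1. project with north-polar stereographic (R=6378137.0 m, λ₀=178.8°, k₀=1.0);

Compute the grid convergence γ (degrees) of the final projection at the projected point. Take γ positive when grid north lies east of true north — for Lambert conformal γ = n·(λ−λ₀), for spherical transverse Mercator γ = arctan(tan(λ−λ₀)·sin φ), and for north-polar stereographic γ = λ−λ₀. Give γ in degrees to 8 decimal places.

start: φ=61.489821°, λ=152.397326°, h=0.000 m
→ into stereo (λ₀=178.8°): φ=61.48982100°, λ−λ₀=-26.40267400°
convergence γ = -26.40267400°

-26.40267400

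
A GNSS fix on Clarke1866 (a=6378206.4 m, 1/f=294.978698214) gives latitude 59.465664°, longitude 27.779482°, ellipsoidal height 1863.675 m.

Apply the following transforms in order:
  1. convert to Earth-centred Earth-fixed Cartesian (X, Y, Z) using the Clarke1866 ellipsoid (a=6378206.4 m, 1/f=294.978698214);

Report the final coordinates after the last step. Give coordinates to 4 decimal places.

start: φ=59.465664°, λ=27.779482°, h=1863.675 m
→ ECEF (a=6378206.400, f=1/294.978698214): X=2875068.8991, Y=1514536.3308, Z=5471879.7464

X=2875068.8991 m, Y=1514536.3308 m, Z=5471879.7464 m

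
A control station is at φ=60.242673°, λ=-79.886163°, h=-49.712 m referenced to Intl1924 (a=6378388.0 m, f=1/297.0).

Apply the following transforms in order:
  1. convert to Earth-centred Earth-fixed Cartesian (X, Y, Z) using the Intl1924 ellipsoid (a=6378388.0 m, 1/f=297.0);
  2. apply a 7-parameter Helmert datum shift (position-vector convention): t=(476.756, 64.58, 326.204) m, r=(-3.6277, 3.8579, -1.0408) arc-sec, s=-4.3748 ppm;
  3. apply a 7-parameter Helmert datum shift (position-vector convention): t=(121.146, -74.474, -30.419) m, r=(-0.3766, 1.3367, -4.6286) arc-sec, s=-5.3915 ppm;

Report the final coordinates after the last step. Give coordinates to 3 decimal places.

X=557978.122 m, Y=-3124364.732 m, Z=5514310.551 m

start: φ=60.242673°, λ=-79.886163°, h=-49.712 m
→ ECEF (a=6378388.000, f=1/297.0): X=557332.6734, Y=-3124477.0661, Z=5514022.0024
→ Helmert 7p (PV): X=557894.3570, Y=-3124304.6515, Z=5514368.6113
→ Helmert 7p (PV): X=557978.1216, Y=-3124364.7318, Z=5514310.5505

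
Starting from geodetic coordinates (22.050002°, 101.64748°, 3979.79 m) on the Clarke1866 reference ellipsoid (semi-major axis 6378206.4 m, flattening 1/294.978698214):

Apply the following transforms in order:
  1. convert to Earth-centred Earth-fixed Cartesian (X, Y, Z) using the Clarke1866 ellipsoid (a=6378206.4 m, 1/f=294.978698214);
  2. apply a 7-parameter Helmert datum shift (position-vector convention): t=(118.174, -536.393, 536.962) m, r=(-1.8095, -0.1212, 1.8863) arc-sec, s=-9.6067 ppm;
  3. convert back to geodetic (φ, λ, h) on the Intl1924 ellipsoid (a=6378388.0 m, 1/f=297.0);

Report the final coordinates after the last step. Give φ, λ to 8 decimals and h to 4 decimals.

start: φ=22.050002°, λ=101.647480°, h=3979.790 m
→ ECEF (a=6378206.400, f=1/294.978698214): X=-1194821.6762, Y=5796327.2825, Z=2380900.0688
→ Helmert 7p (PV): X=-1194746.4300, Y=5795745.1661, Z=2381362.6071
→ geod (Bowring, a=6378388.000): φ=22.05493655°, λ=101.64790434°, h=3408.7555 m

φ=22.05493655°, λ=101.64790434°, h=3408.7555 m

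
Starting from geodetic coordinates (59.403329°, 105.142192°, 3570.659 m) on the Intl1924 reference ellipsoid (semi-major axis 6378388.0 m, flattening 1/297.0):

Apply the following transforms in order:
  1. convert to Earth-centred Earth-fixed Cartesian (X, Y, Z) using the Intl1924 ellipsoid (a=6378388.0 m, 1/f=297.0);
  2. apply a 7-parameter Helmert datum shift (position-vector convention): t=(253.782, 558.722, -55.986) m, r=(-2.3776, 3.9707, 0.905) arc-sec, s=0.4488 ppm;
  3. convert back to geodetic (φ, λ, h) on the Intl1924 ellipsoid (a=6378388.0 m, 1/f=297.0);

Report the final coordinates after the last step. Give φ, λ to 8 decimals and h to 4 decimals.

φ=59.39907207°, λ=105.13348858°, h=3766.0159 m

start: φ=59.403329°, λ=105.142192°, h=3570.659 m
→ ECEF (a=6378388.000, f=1/297.0): X=-850642.2010, Y=3143414.8018, Z=5470131.8068
→ Helmert 7p (PV): X=-850297.2900, Y=3144034.2562, Z=5470058.4171
→ geod (Bowring, a=6378388.000): φ=59.39907207°, λ=105.13348858°, h=3766.0159 m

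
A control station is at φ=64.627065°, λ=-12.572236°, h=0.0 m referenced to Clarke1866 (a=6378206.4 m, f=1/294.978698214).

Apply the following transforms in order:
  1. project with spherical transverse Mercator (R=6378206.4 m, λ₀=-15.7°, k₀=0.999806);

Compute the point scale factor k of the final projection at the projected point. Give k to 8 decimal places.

1.00007938

start: φ=64.627065°, λ=-12.572236°, h=0.000 m
→ into tm (λ₀=-15.7°): φ=64.62706500°, λ−λ₀=3.12776400°
scale k = 1.00007938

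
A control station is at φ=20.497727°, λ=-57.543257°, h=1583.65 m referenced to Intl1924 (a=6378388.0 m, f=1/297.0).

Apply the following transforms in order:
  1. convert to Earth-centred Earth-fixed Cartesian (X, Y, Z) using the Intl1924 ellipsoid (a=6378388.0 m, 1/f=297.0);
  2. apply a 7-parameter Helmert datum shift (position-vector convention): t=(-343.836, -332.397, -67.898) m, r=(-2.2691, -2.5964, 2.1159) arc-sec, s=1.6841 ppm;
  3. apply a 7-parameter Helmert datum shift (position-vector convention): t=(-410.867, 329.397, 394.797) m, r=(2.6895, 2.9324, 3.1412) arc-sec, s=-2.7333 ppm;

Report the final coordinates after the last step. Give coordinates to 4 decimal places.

start: φ=20.497727°, λ=-57.543257°, h=1583.650 m
→ ECEF (a=6378388.000, f=1/297.0): X=3208435.1724, Y=-5044634.9909, Z=2219975.8149
→ Helmert 7p (PV): X=3208120.5441, Y=-5044918.5490, Z=2220007.5381
→ Helmert 7p (PV): X=3207809.2981, Y=-5044555.4533, Z=2220284.8776

X=3207809.2981 m, Y=-5044555.4533 m, Z=2220284.8776 m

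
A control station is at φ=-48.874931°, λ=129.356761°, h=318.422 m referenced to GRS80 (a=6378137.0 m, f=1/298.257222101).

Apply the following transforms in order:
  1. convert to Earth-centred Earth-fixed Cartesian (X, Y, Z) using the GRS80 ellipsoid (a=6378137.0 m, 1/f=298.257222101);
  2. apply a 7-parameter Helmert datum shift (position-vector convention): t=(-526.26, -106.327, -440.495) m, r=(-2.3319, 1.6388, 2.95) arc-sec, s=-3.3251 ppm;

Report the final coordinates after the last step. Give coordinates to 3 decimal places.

start: φ=-48.874931°, λ=129.356761°, h=318.422 m
→ ECEF (a=6378137.000, f=1/298.257222101): X=-2665403.9572, Y=3249913.1977, Z=-4781662.2035
→ Helmert 7p (PV): X=-2666005.8254, Y=3249703.8856, Z=-4782102.3634

X=-2666005.825 m, Y=3249703.886 m, Z=-4782102.363 m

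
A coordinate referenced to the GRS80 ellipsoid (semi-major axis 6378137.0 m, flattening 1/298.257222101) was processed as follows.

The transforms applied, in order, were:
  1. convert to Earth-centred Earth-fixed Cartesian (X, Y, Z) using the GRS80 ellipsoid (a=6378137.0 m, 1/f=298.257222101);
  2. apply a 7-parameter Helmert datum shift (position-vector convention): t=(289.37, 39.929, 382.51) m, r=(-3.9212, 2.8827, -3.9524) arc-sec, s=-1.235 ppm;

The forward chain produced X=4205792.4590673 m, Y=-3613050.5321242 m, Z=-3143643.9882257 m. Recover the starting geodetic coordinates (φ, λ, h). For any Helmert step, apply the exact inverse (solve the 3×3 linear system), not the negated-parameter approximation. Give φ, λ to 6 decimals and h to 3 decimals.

start: X=4205792.4591, Y=-3613050.5321, Z=-3143643.9882 m
→ Helmert⁻¹: X=4205621.4537, Y=-3612954.5663, Z=-3144040.2886
→ geod (Bowring, a=6378137.000): φ=-29.72136000°, λ=-40.66513200°, h=914.0340 m

φ=-29.721360°, λ=-40.665132°, h=914.034 m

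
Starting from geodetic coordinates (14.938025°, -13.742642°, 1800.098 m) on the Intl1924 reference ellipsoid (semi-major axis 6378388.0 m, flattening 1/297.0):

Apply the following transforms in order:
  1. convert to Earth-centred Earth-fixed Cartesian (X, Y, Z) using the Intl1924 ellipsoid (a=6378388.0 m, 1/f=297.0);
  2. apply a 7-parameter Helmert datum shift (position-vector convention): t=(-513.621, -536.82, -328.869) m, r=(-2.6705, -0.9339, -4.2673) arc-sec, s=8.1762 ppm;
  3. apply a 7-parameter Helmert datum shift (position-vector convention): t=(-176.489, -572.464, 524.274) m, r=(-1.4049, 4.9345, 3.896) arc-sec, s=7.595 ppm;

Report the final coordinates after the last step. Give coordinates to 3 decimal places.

start: φ=14.938025°, λ=-13.742642°, h=1800.098 m
→ ECEF (a=6378388.000, f=1/297.0): X=5989432.8249, Y=-1464789.6869, Z=1633958.7214
→ Helmert 7p (PV): X=5988930.4721, Y=-1465441.2415, Z=1633689.2951
→ Helmert 7p (PV): X=5988866.2323, Y=-1465900.5863, Z=1634092.6833

X=5988866.232 m, Y=-1465900.586 m, Z=1634092.683 m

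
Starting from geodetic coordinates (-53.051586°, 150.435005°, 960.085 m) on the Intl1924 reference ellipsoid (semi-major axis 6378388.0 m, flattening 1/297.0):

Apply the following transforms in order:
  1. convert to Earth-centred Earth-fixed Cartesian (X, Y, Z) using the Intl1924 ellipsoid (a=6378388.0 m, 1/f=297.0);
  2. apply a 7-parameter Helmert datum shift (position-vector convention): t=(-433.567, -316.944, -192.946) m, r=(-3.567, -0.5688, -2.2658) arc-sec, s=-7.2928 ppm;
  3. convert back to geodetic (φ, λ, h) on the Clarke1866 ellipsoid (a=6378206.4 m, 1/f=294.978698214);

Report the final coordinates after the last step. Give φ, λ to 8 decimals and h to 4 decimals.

start: φ=-53.051586°, λ=150.435005°, h=960.085 m
→ ECEF (a=6378388.000, f=1/297.0): X=-3342503.2955, Y=1896105.9556, Z=-5074864.8384
→ Helmert 7p (PV): X=-3342877.6635, Y=1895724.1400, Z=-5075062.7814
→ geod (Bowring, a=6378206.400): φ=-53.05293543°, λ=150.44271033°, h=1475.8706 m

φ=-53.05293543°, λ=150.44271033°, h=1475.8706 m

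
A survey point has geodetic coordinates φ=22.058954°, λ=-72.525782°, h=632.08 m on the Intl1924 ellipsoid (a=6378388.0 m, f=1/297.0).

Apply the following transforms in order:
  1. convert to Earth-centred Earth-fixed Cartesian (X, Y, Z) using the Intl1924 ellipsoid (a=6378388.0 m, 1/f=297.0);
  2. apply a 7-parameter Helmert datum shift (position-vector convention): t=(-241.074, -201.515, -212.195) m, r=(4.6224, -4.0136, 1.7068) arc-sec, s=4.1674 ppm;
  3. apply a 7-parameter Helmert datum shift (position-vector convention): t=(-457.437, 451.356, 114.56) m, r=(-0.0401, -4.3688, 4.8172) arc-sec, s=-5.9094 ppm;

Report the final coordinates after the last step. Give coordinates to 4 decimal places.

X=1775476.3913 m, Y=-5641645.8896 m, Z=2380577.3784 m

start: φ=22.058954°, λ=-72.525782°, h=632.080 m
→ ECEF (a=6378388.000, f=1/297.0): X=1776096.2843, Y=-5641908.8416, Z=2380732.3241
→ Helmert 7p (PV): X=1775862.9722, Y=-5642172.5243, Z=2380438.1750
→ Helmert 7p (PV): X=1775476.3913, Y=-5641645.8896, Z=2380577.3784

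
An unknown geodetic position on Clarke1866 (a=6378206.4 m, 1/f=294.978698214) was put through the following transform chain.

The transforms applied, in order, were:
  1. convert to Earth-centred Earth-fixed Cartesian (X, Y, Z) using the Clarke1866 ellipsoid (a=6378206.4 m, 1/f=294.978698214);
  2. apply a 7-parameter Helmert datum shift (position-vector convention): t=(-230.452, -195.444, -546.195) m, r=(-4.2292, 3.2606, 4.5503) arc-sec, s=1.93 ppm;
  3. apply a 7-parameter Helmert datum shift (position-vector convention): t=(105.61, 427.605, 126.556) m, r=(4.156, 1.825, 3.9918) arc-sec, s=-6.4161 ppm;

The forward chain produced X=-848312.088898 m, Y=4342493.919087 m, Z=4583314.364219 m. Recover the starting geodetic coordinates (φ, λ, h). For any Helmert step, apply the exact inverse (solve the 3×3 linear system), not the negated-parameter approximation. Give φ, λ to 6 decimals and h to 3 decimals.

φ=46.207867°, λ=101.051659°, h=3700.808 m

start: X=-848312.0889, Y=4342493.9191, Z=4583314.3642 m
→ Helmert⁻¹: X=-848379.6595, Y=4342202.9366, Z=4583122.2178
→ Helmert⁻¹: X=-848124.2360, Y=4342314.7261, Z=4583735.1931
→ geod (Bowring, a=6378206.400): φ=46.20786700°, λ=101.05165900°, h=3700.8080 m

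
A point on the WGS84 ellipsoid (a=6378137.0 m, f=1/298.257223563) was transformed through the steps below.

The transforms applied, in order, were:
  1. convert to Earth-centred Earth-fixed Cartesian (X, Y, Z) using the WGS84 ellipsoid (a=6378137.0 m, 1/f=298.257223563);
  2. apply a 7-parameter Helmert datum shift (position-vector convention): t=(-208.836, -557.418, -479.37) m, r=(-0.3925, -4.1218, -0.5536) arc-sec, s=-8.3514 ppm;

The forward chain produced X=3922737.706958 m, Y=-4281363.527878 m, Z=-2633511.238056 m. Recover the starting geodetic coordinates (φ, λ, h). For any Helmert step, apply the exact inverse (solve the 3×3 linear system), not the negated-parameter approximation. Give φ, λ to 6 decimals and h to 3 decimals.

φ=-24.538630°, λ=-47.497937°, h=1131.434 m

start: X=3922737.7070, Y=-4281363.5279, Z=-2633511.2381 m
→ Helmert⁻¹: X=3922938.1766, Y=-4280826.3214, Z=-2633140.3960
→ geod (Bowring, a=6378137.000): φ=-24.53863000°, λ=-47.49793700°, h=1131.4340 m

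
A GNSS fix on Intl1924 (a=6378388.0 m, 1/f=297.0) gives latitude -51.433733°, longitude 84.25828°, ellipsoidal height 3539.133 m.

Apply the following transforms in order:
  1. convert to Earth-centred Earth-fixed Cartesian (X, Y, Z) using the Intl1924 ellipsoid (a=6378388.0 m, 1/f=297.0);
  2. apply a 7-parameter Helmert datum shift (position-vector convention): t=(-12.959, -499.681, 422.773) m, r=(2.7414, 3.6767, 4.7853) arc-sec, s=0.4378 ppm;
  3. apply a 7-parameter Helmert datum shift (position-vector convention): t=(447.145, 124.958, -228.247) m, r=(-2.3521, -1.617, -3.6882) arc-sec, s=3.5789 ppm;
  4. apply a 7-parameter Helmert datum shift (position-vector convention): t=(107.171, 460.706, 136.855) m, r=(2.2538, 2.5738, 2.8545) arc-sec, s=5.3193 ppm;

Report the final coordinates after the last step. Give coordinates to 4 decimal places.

start: φ=-51.433733°, λ=84.258280°, h=3539.133 m
→ ECEF (a=6378388.000, f=1/297.0): X=398857.8696, Y=3966811.6598, Z=-4966633.7890
→ Helmert 7p (PV): X=398664.5250, Y=3966388.9789, Z=-4966167.5784
→ Helmert 7p (PV): X=399222.9518, Y=3966464.3728, Z=-4966455.7036
→ Helmert 7p (PV): X=399215.3817, Y=3967005.9699, Z=-4966306.9075

X=399215.3817 m, Y=3967005.9699 m, Z=-4966306.9075 m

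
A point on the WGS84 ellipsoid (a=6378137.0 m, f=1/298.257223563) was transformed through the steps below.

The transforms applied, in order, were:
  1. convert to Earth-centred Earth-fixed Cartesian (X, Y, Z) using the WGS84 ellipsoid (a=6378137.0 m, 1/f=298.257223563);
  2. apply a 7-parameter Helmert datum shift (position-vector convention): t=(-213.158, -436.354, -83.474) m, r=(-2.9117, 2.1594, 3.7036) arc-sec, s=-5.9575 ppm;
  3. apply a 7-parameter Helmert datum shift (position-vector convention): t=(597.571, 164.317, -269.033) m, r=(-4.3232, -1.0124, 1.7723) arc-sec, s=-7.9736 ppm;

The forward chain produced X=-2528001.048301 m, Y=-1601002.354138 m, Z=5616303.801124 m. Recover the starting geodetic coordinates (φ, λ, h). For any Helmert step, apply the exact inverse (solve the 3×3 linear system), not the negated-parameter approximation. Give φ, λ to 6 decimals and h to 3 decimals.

start: X=-2528001.0483, Y=-1601002.3541, Z=5616303.8011 m
→ Helmert⁻¹: X=-2528604.9725, Y=-1601275.4325, Z=5616596.4679
→ Helmert⁻¹: X=-2528494.4235, Y=-1600882.5016, Z=5616664.3340
→ geod (Bowring, a=6378137.000): φ=62.10972400°, λ=-147.66060000°, h=2736.4320 m

φ=62.109724°, λ=-147.660600°, h=2736.432 m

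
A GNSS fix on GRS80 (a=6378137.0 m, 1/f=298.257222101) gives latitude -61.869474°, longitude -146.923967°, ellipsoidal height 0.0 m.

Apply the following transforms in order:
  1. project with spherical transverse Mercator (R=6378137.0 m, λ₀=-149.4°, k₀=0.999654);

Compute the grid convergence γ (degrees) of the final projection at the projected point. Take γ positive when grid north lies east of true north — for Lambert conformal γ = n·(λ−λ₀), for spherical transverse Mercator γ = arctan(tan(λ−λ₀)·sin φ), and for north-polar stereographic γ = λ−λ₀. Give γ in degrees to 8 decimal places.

-2.18385570

start: φ=-61.869474°, λ=-146.923967°, h=0.000 m
→ into tm (λ₀=-149.4°): φ=-61.86947400°, λ−λ₀=2.47603300°
convergence γ = -2.18385570°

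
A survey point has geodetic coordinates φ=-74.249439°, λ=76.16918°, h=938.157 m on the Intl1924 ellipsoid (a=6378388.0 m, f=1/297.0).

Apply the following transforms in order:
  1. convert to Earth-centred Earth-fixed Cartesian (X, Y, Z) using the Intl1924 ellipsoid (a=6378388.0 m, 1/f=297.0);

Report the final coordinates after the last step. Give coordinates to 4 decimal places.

X=415259.9231 m, Y=1686718.3122 m, Z=-6117604.1778 m

start: φ=-74.249439°, λ=76.169180°, h=938.157 m
→ ECEF (a=6378388.000, f=1/297.0): X=415259.9231, Y=1686718.3122, Z=-6117604.1778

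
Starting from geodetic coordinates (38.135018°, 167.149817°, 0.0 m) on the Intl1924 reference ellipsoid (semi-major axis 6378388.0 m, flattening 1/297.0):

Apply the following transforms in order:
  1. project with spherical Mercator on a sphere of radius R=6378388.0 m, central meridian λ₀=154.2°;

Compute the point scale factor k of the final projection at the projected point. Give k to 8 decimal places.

1.27136246

start: φ=38.135018°, λ=167.149817°, h=0.000 m
→ into merc (λ₀=154.2°): φ=38.13501800°, λ−λ₀=12.94981700°
scale k = 1.27136246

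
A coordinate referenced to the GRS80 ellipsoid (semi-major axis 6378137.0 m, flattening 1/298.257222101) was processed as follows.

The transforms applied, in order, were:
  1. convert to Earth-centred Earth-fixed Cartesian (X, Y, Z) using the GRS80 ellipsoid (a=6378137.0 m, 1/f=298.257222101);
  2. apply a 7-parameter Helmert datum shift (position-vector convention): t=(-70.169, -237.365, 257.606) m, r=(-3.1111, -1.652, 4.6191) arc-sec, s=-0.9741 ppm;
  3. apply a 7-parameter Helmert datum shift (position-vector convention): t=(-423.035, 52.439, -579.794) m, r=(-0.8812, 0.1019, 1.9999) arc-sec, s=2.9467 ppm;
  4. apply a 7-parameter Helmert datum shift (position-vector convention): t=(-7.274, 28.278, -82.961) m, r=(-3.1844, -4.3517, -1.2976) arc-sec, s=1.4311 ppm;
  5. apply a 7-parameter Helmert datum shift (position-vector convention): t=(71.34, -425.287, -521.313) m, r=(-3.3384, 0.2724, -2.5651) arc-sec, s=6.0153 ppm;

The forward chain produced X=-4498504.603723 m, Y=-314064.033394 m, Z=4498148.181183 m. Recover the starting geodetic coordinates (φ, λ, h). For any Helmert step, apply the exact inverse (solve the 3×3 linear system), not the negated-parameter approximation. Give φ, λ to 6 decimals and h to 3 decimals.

φ=45.130675°, λ=-176.011110°, h=2163.803 m

start: X=-4498504.6037, Y=-314064.0334, Z=4498148.1812 m
→ Helmert⁻¹: X=-4498550.9227, Y=-313765.6140, Z=4498631.4143
→ Helmert⁻¹: X=-4498440.3221, Y=-313891.1966, Z=4498797.9976
→ Helmert⁻¹: X=-4498009.2993, Y=-313918.3209, Z=4499360.9701
→ Helmert⁻¹: X=-4497914.5015, Y=-313648.3957, Z=4499139.0403
→ geod (Bowring, a=6378137.000): φ=45.13067500°, λ=-176.01111000°, h=2163.8030 m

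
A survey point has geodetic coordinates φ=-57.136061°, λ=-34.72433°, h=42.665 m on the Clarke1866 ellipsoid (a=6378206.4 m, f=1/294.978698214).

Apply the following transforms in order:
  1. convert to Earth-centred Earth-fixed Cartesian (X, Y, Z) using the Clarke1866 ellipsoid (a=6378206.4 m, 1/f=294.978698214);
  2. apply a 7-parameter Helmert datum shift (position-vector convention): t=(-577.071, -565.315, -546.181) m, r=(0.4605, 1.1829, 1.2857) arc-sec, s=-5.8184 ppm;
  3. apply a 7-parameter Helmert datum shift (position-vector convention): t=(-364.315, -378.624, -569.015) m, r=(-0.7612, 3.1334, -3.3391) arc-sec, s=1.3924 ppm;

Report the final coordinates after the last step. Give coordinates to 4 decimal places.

start: φ=-57.136061°, λ=-34.724330°, h=42.665 m
→ ECEF (a=6378206.400, f=1/294.978698214): X=2851527.9176, Y=-1976283.5033, Z=-5333972.7441
→ Helmert 7p (PV): X=2850915.9845, Y=-1976807.6370, Z=-5334508.6551
→ Helmert 7p (PV): X=2850442.6002, Y=-1977254.8518, Z=-5335121.1114

X=2850442.6002 m, Y=-1977254.8518 m, Z=-5335121.1114 m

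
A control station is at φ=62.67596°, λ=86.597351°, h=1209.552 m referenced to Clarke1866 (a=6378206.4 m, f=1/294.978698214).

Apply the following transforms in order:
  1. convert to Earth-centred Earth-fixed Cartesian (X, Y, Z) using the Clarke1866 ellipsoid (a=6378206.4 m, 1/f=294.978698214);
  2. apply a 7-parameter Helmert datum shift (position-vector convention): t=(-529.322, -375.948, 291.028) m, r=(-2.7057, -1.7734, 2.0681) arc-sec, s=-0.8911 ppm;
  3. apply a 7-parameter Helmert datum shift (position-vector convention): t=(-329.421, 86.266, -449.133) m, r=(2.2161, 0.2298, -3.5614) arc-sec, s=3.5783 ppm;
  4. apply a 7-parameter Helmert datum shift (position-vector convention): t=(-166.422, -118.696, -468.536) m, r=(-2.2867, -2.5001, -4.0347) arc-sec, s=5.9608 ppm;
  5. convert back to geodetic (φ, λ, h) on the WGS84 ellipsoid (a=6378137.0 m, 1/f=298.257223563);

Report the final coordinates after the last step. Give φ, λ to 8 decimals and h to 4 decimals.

φ=62.67466579°, λ=86.61755859°, h=374.4136 m

start: φ=62.675960°, λ=86.597351°, h=1209.552 m
→ ECEF (a=6378206.400, f=1/294.978698214): X=174267.7253, Y=2930970.5608, Z=5644370.6400
→ Helmert 7p (PV): X=173660.3324, Y=2930667.7889, Z=5644619.6894
→ Helmert 7p (PV): X=173388.4231, Y=2930700.8974, Z=5644222.0481
→ Helmert 7p (PV): X=173211.9487, Y=2930658.8527, Z=5643756.7672
→ geod (Bowring, a=6378137.000): φ=62.67466579°, λ=86.61755859°, h=374.4136 m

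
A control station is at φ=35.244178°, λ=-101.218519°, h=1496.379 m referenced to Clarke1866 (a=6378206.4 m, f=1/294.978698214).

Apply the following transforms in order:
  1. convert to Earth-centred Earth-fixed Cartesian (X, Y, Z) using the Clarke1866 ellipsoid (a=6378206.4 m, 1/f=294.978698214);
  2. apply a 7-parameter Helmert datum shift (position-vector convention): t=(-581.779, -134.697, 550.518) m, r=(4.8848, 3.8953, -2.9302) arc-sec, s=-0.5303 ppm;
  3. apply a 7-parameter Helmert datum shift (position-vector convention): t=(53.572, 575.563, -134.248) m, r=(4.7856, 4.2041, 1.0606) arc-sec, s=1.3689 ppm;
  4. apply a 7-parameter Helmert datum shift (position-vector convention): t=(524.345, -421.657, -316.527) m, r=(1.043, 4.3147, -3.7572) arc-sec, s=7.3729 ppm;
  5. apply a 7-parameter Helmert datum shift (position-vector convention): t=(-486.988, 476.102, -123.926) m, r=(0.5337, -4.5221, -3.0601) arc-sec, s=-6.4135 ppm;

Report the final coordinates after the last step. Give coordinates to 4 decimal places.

X=-1015384.1908 m, Y=-5116186.5996 m, Z=3660441.6484 m

start: φ=35.244178°, λ=-101.218519°, h=1496.379 m
→ ECEF (a=6378206.400, f=1/294.978698214): X=-1014816.1117, Y=-5116515.8370, Z=3660699.3903
→ Helmert 7p (PV): X=-1015400.9057, Y=-5116720.0975, Z=3661145.9616
→ Helmert 7p (PV): X=-1015247.7920, Y=-5116241.7032, Z=3660918.7069
→ Helmert 7p (PV): X=-1014747.5469, Y=-5116701.1004, Z=3660624.5378
→ Helmert 7p (PV): X=-1015384.1908, Y=-5116186.5996, Z=3660441.6484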